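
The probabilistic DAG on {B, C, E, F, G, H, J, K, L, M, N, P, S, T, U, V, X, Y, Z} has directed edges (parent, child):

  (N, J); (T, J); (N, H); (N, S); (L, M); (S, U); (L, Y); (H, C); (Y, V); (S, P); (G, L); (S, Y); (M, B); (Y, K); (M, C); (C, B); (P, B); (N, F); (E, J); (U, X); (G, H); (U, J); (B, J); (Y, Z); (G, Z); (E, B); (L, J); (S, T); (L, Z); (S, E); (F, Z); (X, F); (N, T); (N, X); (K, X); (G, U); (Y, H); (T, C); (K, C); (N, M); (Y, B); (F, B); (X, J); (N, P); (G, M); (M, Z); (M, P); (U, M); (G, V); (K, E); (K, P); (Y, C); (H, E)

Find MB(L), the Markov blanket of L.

{B, E, F, G, J, M, N, S, T, U, X, Y, Z}

Children of L: J, M, Y, Z.
Pa(L) = {G}.
Co-parents of L (other parents of its children):
  Y: S
  M: G, N, U
  Z: F, G, M, Y
  J: B, E, N, T, U, X
MB(L) = {B, E, F, G, J, M, N, S, T, U, X, Y, Z}.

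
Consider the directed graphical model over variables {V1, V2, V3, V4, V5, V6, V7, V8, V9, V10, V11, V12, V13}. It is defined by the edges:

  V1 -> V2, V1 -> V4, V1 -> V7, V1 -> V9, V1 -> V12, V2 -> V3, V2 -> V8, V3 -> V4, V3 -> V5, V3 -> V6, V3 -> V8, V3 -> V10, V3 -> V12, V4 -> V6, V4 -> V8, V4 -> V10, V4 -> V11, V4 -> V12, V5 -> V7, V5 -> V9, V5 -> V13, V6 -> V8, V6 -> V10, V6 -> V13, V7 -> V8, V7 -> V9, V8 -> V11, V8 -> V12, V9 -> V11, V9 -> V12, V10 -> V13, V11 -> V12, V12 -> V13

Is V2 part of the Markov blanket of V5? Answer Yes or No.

No

By definition, MB(V5) is built from V5's parents, V5's children, and the co-parents of V5.
V5's parents: V3.
Ch(V5) = {V7, V9, V13}.
For each child, the remaining parents (spouses of V5):
  V7: V1
  V9: V1, V7
  V13: V6, V10, V12
MB(V5) = {V1, V3, V6, V7, V9, V10, V12, V13}; V2 is not in this set.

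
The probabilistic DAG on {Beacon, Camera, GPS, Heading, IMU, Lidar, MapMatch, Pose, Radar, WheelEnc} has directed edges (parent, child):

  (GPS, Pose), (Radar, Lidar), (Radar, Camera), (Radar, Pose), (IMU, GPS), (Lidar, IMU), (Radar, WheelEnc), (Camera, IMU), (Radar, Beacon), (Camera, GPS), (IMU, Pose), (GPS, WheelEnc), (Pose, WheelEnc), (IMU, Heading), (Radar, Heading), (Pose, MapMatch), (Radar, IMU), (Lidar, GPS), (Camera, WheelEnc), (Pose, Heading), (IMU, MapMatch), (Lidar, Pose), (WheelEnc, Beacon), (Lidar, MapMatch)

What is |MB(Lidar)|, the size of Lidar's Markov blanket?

Recall MB(v) = parents ∪ children ∪ spouses, where spouses are the other parents of v's children.
Lidar has parent Radar.
Ch(Lidar) = {GPS, IMU, MapMatch, Pose}.
Parents of each child, excluding Lidar:
  parents(IMU) \ {Lidar} = {Camera, Radar}.
  GPS's other parents are Camera, IMU.
  parents(Pose) \ {Lidar} = {GPS, IMU, Radar}.
  MapMatch's other parents are IMU, Pose.
MB(Lidar) = {Camera, GPS, IMU, MapMatch, Pose, Radar}, which has 6 nodes.

6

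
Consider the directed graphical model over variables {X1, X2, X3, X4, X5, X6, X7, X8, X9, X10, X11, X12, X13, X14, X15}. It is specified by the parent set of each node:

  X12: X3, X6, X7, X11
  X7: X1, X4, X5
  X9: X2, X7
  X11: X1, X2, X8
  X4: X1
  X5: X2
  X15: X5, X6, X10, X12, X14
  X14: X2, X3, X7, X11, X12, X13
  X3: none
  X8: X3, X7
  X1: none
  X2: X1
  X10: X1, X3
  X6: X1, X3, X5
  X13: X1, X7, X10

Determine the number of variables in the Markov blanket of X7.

13

The Markov blanket of a node is its parents, its children, and the other parents of its children.
Pa(X7) = {X1, X4, X5}.
X7's children: X8, X9, X12, X13, X14.
Parents of each child, excluding X7:
  X8: X3
  X9: X2
  X12: X3, X6, X11
  X13: X1, X10
  X14: X2, X3, X11, X12, X13
MB(X7) = {X1, X2, X3, X4, X5, X6, X8, X9, X10, X11, X12, X13, X14}, which has 13 nodes.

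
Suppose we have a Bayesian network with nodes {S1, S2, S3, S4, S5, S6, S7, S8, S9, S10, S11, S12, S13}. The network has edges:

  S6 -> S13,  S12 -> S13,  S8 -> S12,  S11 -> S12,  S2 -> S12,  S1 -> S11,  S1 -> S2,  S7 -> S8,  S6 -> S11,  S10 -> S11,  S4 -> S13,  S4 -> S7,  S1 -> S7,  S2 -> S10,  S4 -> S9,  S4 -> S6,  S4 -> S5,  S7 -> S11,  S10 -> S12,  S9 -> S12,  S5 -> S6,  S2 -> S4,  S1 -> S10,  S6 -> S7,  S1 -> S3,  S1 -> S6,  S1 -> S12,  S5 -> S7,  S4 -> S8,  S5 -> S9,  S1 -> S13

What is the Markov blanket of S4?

The Markov blanket of a node is its parents, its children, and the other parents of its children.
Parents of S4: S2.
S4 has children S5, S6, S7, S8, S9, S13.
For each child, the remaining parents (spouses of S4):
  S5: —
  S6: S1, S5
  S7: S1, S5, S6
  S8: S7
  S9: S5
  S13: S1, S6, S12
Union: {S2} ∪ {S5, S6, S7, S8, S9, S13} ∪ {S1, S5, S6, S7, S12} = {S1, S2, S5, S6, S7, S8, S9, S12, S13}.

{S1, S2, S5, S6, S7, S8, S9, S12, S13}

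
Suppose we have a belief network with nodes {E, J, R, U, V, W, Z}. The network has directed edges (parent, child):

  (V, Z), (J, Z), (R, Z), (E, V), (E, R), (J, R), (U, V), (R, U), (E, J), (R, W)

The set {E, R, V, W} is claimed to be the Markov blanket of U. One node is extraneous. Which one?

The Markov blanket of a node is its parents, its children, and the other parents of its children.
U's children: V.
U's parents: R.
Other parents of U's children:
  V's other parent is E.
MB(U) = {E, R, V}.
W is neither a parent, child, nor co-parent of U, so it does not belong.

W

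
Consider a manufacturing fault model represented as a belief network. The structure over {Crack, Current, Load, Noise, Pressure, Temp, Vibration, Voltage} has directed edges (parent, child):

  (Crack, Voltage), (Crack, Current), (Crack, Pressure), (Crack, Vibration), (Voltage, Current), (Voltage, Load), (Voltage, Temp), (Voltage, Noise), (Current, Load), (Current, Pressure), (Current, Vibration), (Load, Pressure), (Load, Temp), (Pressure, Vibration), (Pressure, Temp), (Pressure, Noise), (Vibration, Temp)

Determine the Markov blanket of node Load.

{Crack, Current, Pressure, Temp, Vibration, Voltage}

Load's children: Pressure, Temp.
Load has parents Current, Voltage.
Other parents of Load's children:
  Pressure also has parents Crack, Current.
  parents(Temp) \ {Load} = {Pressure, Vibration, Voltage}.
So the Markov blanket of Load is {Crack, Current, Pressure, Temp, Vibration, Voltage}.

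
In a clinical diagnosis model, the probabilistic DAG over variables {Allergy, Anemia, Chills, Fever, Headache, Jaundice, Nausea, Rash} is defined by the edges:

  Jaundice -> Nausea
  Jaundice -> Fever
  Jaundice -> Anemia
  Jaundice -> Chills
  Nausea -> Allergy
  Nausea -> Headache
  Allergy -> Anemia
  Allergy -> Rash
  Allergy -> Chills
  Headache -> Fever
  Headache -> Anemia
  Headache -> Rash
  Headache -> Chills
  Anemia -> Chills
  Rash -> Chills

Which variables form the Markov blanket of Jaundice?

Jaundice has no parents.
Children of Jaundice: Anemia, Chills, Fever, Nausea.
Parents of each child, excluding Jaundice:
  Nausea: no additional parents.
  Fever's other parent is Headache.
  Anemia's other parents are Allergy, Headache.
  Chills's other parents are Allergy, Anemia, Headache, Rash.
Taking the union gives {Allergy, Anemia, Chills, Fever, Headache, Nausea, Rash}.

{Allergy, Anemia, Chills, Fever, Headache, Nausea, Rash}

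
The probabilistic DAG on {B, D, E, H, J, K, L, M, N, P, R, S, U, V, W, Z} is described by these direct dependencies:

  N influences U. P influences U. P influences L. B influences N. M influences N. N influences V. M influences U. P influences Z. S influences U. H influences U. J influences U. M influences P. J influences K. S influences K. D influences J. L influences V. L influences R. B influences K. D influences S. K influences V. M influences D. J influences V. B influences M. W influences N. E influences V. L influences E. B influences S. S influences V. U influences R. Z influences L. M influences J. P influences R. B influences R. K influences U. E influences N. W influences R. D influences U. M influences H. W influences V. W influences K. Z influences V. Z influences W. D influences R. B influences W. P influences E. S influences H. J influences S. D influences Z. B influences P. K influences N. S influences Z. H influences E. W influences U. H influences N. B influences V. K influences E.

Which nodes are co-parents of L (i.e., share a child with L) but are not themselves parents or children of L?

{B, D, H, J, K, N, S, U, W}

Children of L: E, R, V.
  E's other parents are H, K, P.
  V also has parents B, E, J, K, N, S, W, Z.
  R's other parents are B, D, P, U, W.
Excluding nodes already adjacent to L (E, P, R, V, Z), the co-parent-only contribution is {B, D, H, J, K, N, S, U, W}.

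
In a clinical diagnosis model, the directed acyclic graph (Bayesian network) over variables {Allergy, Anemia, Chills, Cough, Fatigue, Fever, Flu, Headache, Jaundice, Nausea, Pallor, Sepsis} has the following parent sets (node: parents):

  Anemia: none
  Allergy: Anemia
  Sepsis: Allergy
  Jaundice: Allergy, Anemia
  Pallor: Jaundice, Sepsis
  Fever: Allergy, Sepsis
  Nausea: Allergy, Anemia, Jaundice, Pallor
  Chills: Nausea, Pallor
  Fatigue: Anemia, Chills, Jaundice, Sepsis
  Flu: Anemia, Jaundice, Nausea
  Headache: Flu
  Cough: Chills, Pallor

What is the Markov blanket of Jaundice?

By definition, MB(Jaundice) is built from Jaundice's parents, Jaundice's children, and the co-parents of Jaundice.
Jaundice's children: Fatigue, Flu, Nausea, Pallor.
Pa(Jaundice) = {Allergy, Anemia}.
Other parents of Jaundice's children:
  Pallor: Sepsis
  Nausea: Allergy, Anemia, Pallor
  Fatigue: Anemia, Chills, Sepsis
  Flu: Anemia, Nausea
Taking the union gives {Allergy, Anemia, Chills, Fatigue, Flu, Nausea, Pallor, Sepsis}.

{Allergy, Anemia, Chills, Fatigue, Flu, Nausea, Pallor, Sepsis}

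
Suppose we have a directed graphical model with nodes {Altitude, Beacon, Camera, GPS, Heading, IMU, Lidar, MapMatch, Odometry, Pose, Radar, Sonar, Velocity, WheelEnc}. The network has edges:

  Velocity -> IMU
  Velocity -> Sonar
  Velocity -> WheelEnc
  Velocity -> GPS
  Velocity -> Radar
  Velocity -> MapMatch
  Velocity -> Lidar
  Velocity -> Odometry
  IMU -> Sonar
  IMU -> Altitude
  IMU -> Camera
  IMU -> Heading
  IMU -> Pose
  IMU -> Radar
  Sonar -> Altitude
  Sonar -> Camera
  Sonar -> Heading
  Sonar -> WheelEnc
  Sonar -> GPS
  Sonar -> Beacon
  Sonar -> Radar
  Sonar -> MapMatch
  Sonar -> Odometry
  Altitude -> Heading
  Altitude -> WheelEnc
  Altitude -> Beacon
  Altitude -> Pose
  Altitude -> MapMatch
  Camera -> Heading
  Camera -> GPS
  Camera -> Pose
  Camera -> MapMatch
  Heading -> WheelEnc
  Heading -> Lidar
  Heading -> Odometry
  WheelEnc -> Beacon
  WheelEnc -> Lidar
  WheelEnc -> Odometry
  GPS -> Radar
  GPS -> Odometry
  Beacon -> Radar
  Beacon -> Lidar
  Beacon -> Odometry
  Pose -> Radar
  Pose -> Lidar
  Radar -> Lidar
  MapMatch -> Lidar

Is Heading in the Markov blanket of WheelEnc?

Heading is a parent of WheelEnc.
So Heading ∈ MB(WheelEnc).

Yes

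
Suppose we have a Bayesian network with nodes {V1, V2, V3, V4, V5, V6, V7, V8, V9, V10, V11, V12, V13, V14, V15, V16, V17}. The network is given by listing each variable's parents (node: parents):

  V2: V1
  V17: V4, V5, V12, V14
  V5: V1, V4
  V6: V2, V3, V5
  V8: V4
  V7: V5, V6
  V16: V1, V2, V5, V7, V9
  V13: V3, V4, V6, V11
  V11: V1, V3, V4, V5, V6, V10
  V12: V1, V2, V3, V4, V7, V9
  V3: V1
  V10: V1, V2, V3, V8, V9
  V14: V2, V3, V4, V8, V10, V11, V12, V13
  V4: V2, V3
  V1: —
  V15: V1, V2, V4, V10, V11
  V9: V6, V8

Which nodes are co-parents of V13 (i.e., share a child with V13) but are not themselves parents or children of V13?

Children of V13: V14.
  V14: V2, V3, V4, V8, V10, V11, V12
Excluding nodes already adjacent to V13 (V3, V4, V6, V11, V14), the co-parent-only contribution is {V2, V8, V10, V12}.

{V2, V8, V10, V12}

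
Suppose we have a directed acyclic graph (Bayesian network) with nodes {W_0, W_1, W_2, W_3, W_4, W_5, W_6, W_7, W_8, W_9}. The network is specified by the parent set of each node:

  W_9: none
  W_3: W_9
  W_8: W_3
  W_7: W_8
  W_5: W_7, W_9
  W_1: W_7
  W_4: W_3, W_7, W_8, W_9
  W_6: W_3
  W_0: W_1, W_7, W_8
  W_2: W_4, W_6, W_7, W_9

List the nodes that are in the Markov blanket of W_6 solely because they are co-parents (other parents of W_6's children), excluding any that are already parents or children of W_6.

{W_4, W_7, W_9}

Children of W_6: W_2.
  W_2 also has parents W_4, W_7, W_9.
Excluding nodes already adjacent to W_6 (W_2, W_3), the co-parent-only contribution is {W_4, W_7, W_9}.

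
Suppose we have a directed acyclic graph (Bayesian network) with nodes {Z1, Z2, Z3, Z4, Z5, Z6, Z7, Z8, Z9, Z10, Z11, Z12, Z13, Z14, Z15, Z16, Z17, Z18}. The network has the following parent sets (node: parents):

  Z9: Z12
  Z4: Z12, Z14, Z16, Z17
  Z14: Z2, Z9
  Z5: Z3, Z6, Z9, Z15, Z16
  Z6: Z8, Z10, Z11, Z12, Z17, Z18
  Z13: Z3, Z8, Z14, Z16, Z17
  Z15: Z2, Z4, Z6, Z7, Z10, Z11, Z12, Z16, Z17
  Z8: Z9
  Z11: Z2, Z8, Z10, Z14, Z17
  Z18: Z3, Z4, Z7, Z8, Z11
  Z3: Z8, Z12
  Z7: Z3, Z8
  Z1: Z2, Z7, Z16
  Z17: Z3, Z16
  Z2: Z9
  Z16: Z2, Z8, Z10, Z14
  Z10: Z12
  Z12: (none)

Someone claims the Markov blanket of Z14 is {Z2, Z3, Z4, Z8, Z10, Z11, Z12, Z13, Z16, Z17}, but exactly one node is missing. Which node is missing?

The Markov blanket of a node is its parents, its children, and the other parents of its children.
Z14 has children Z4, Z11, Z13, Z16.
Z14 has parents Z2, Z9.
Co-parents of Z14 (other parents of its children):
  Z16 also has parents Z2, Z8, Z10.
  Z4 also has parents Z12, Z16, Z17.
  Z11 also has parents Z2, Z8, Z10, Z17.
  Z13's other parents are Z3, Z8, Z16, Z17.
MB(Z14) = {Z2, Z3, Z4, Z8, Z9, Z10, Z11, Z12, Z13, Z16, Z17}.
Comparing with the claimed set, Z9 is missing.

Z9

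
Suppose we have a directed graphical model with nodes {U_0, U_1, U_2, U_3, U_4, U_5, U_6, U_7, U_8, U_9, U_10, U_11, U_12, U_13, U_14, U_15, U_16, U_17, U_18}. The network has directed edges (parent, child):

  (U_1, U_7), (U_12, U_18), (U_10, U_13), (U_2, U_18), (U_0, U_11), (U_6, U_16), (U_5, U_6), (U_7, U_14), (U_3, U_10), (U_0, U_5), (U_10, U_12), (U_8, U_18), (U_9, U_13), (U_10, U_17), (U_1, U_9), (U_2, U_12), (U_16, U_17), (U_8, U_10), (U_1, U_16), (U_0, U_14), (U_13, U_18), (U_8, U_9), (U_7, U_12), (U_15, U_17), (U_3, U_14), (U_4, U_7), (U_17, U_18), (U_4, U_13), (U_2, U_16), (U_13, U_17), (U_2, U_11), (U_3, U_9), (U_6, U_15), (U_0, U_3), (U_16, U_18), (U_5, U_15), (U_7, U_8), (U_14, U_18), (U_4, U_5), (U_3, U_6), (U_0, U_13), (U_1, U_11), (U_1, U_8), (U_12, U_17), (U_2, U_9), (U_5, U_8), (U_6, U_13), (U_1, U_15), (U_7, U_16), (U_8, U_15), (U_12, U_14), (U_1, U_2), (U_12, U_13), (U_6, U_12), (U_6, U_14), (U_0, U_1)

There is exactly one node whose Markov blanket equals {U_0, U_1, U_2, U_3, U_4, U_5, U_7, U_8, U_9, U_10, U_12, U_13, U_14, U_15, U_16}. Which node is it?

The target node must have every member of {U_0, U_1, U_2, U_3, U_4, U_5, U_7, U_8, U_9, U_10, U_12, U_13, U_14, U_15, U_16} as a parent, child, or co-parent, and no others.
Parents of U_6: U_3, U_5; children: U_12, U_13, U_14, U_15, U_16; co-parents: U_0, U_1, U_2, U_3, U_4, U_5, U_7, U_8, U_9, U_10, U_12.
These exactly cover the given set, so the node is U_6.

U_6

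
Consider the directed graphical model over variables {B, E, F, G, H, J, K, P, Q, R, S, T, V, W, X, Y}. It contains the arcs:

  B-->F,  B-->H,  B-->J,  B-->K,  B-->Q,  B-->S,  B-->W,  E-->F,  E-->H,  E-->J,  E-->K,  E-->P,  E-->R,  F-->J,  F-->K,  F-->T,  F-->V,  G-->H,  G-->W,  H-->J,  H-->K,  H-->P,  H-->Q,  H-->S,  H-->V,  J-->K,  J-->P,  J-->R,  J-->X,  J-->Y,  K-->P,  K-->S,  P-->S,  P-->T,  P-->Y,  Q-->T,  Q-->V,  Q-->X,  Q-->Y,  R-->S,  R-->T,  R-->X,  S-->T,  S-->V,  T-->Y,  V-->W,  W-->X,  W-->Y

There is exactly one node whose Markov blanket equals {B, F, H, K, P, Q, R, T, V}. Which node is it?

The target node must have every member of {B, F, H, K, P, Q, R, T, V} as a parent, child, or co-parent, and no others.
Parents of S: B, H, K, P, R; children: T, V; co-parents: F, H, P, Q, R.
These exactly cover the given set, so the node is S.

S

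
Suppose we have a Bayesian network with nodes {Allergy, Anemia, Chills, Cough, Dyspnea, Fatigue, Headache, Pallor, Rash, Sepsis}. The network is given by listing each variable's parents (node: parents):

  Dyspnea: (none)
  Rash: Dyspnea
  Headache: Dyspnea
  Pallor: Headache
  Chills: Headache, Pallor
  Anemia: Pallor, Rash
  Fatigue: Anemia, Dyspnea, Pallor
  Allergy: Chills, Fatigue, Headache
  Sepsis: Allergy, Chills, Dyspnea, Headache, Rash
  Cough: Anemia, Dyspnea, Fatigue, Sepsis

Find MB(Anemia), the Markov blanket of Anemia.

Pa(Anemia) = {Pallor, Rash}.
Anemia's children: Cough, Fatigue.
Other parents of Anemia's children:
  parents(Fatigue) \ {Anemia} = {Dyspnea, Pallor}.
  parents(Cough) \ {Anemia} = {Dyspnea, Fatigue, Sepsis}.
Union: {Pallor, Rash} ∪ {Cough, Fatigue} ∪ {Dyspnea, Fatigue, Pallor, Sepsis} = {Cough, Dyspnea, Fatigue, Pallor, Rash, Sepsis}.

{Cough, Dyspnea, Fatigue, Pallor, Rash, Sepsis}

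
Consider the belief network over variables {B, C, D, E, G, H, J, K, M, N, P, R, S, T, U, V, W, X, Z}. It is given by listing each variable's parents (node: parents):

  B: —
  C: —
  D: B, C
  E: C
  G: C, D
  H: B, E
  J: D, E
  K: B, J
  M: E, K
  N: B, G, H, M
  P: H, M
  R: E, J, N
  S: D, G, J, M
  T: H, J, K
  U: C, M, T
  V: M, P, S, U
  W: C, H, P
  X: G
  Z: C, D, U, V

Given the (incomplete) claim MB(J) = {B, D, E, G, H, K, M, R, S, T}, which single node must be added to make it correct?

N

By definition, MB(J) is built from J's parents, J's children, and the co-parents of J.
J has children K, R, S, T.
J's parents: D, E.
Co-parents of J (other parents of its children):
  K: B
  R: E, N
  S: D, G, M
  T: H, K
MB(J) = {B, D, E, G, H, K, M, N, R, S, T}.
Comparing with the claimed set, N is missing.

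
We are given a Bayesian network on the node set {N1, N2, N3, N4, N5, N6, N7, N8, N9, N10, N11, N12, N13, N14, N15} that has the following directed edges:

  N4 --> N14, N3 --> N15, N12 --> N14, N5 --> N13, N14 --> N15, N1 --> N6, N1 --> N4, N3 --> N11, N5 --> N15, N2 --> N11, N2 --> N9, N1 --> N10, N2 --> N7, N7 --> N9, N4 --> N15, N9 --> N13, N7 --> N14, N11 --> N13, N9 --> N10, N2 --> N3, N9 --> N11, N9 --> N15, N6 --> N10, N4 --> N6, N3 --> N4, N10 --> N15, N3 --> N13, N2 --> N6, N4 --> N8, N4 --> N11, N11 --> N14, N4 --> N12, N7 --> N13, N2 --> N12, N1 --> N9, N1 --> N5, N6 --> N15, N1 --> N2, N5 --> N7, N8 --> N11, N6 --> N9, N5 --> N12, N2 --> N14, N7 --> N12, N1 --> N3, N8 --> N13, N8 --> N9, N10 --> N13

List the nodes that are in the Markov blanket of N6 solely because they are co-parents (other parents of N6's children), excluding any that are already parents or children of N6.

Children of N6: N9, N10, N15.
  N9 also has parents N1, N2, N7, N8.
  N10's other parents are N1, N9.
  N15's other parents are N3, N4, N5, N9, N10, N14.
Excluding nodes already adjacent to N6 (N1, N2, N4, N9, N10, N15), the co-parent-only contribution is {N3, N5, N7, N8, N14}.

{N3, N5, N7, N8, N14}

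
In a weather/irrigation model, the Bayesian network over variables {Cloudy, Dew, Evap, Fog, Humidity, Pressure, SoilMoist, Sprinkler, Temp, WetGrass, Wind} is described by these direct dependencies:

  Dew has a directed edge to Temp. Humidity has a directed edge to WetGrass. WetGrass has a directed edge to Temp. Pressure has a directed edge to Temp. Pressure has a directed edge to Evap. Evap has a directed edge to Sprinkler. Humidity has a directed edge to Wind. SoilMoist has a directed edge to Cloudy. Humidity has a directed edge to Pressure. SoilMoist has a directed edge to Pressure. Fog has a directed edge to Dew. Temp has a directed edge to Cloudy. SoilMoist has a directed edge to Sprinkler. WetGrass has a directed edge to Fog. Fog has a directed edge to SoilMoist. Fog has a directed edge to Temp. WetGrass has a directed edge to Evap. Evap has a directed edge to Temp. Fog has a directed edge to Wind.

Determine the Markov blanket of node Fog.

Ch(Fog) = {Dew, SoilMoist, Temp, Wind}.
Fog's parents: WetGrass.
For each child, the remaining parents (spouses of Fog):
  Wind: Humidity
  Dew: —
  SoilMoist: —
  Temp: Dew, Evap, Pressure, WetGrass
Union: {WetGrass} ∪ {Dew, SoilMoist, Temp, Wind} ∪ {Dew, Evap, Humidity, Pressure, WetGrass} = {Dew, Evap, Humidity, Pressure, SoilMoist, Temp, WetGrass, Wind}.

{Dew, Evap, Humidity, Pressure, SoilMoist, Temp, WetGrass, Wind}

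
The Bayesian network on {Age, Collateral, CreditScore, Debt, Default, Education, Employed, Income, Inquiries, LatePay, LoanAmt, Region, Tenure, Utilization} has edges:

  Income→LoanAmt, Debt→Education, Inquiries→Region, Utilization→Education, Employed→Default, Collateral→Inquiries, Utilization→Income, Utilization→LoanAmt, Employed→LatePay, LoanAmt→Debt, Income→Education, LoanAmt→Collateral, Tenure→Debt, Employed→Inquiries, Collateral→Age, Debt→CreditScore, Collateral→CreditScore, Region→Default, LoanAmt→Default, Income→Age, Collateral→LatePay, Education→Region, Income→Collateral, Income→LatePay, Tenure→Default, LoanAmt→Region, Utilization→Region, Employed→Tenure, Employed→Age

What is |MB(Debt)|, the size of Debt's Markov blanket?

A node's Markov blanket = Pa ∪ Ch ∪ (parents of Ch other than the node itself).
Debt's parents: LoanAmt, Tenure.
Debt has children CreditScore, Education.
Other parents of Debt's children:
  CreditScore: Collateral
  Education: Income, Utilization
MB(Debt) = {Collateral, CreditScore, Education, Income, LoanAmt, Tenure, Utilization}, which has 7 nodes.

7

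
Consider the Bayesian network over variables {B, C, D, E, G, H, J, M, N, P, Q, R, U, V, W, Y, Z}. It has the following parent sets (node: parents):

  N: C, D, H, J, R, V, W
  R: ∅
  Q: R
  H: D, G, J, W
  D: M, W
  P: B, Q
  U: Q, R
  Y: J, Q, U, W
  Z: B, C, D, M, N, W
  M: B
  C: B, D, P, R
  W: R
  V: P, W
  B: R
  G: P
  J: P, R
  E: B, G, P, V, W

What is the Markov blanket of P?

{B, C, D, E, G, J, Q, R, V, W}

Parents of P: B, Q.
P has children C, E, G, J, V.
Other parents of P's children:
  J also has parent R.
  G has no other parent.
  V's other parent is W.
  parents(C) \ {P} = {B, D, R}.
  E also has parents B, G, V, W.
Taking the union gives {B, C, D, E, G, J, Q, R, V, W}.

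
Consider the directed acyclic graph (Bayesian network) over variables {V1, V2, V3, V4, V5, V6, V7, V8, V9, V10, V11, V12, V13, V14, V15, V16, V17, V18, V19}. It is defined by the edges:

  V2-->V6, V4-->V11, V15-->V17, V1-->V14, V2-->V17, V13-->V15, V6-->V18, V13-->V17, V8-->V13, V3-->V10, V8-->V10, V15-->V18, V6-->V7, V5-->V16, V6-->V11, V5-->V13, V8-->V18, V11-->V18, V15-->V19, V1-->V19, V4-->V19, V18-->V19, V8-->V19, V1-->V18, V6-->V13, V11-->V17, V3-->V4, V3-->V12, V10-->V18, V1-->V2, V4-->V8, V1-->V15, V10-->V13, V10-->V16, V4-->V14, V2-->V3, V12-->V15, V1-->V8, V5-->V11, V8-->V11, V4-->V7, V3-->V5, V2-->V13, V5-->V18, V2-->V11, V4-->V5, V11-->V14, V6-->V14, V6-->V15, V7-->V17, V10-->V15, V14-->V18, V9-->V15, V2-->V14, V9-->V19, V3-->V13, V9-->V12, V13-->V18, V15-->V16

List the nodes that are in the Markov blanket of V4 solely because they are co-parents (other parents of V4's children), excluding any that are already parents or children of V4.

{V1, V2, V6, V9, V15, V18}

Children of V4: V5, V7, V8, V11, V14, V19.
  V5's other parent is V3.
  parents(V7) \ {V4} = {V6}.
  parents(V8) \ {V4} = {V1}.
  V11 also has parents V2, V5, V6, V8.
  V14 also has parents V1, V2, V6, V11.
  V19 also has parents V1, V8, V9, V15, V18.
Excluding nodes already adjacent to V4 (V3, V5, V7, V8, V11, V14, V19), the co-parent-only contribution is {V1, V2, V6, V9, V15, V18}.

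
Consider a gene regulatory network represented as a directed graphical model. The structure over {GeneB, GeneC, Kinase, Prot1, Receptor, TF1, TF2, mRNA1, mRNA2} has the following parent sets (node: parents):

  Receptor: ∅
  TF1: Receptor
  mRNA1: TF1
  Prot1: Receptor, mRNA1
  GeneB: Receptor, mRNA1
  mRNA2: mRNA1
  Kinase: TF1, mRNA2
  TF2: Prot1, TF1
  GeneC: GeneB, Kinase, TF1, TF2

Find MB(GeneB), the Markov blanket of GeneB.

A node's Markov blanket = Pa ∪ Ch ∪ (parents of Ch other than the node itself).
GeneB has parents Receptor, mRNA1.
Children of GeneB: GeneC.
Parents of each child, excluding GeneB:
  parents(GeneC) \ {GeneB} = {Kinase, TF1, TF2}.
So the Markov blanket of GeneB is {GeneC, Kinase, Receptor, TF1, TF2, mRNA1}.

{GeneC, Kinase, Receptor, TF1, TF2, mRNA1}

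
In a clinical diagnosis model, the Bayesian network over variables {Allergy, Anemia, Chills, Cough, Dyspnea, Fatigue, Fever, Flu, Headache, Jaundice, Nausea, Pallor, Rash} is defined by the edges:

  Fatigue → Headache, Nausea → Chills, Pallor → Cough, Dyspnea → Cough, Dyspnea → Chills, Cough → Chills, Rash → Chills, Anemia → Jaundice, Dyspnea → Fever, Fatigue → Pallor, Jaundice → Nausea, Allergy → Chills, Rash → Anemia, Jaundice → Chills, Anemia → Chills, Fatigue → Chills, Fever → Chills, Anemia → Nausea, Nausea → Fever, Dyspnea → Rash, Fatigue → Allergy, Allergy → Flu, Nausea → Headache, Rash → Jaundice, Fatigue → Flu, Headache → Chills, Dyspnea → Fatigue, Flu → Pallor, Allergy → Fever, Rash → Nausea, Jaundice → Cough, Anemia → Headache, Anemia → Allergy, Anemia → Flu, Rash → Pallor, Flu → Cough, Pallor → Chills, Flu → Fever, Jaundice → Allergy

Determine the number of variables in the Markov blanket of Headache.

Headache's parents: Anemia, Fatigue, Nausea.
Ch(Headache) = {Chills}.
Other parents of Headache's children:
  Chills: Allergy, Anemia, Cough, Dyspnea, Fatigue, Fever, Jaundice, Nausea, Pallor, Rash
MB(Headache) = {Allergy, Anemia, Chills, Cough, Dyspnea, Fatigue, Fever, Jaundice, Nausea, Pallor, Rash}, which has 11 nodes.

11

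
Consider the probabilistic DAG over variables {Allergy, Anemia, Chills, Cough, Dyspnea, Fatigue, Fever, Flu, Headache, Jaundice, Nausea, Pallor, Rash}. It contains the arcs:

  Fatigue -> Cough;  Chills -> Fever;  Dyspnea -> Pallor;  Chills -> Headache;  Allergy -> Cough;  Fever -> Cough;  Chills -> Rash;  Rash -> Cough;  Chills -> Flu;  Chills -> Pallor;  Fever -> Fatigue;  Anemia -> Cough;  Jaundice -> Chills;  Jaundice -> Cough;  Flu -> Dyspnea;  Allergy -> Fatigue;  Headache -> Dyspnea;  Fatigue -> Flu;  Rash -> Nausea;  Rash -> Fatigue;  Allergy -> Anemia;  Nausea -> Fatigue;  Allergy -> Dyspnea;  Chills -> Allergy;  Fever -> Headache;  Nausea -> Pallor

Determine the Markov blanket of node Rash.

By definition, MB(Rash) is built from Rash's parents, Rash's children, and the co-parents of Rash.
Parents of Rash: Chills.
Ch(Rash) = {Cough, Fatigue, Nausea}.
Other parents of Rash's children:
  Nausea: —
  Fatigue: Allergy, Fever, Nausea
  Cough: Allergy, Anemia, Fatigue, Fever, Jaundice
So the Markov blanket of Rash is {Allergy, Anemia, Chills, Cough, Fatigue, Fever, Jaundice, Nausea}.

{Allergy, Anemia, Chills, Cough, Fatigue, Fever, Jaundice, Nausea}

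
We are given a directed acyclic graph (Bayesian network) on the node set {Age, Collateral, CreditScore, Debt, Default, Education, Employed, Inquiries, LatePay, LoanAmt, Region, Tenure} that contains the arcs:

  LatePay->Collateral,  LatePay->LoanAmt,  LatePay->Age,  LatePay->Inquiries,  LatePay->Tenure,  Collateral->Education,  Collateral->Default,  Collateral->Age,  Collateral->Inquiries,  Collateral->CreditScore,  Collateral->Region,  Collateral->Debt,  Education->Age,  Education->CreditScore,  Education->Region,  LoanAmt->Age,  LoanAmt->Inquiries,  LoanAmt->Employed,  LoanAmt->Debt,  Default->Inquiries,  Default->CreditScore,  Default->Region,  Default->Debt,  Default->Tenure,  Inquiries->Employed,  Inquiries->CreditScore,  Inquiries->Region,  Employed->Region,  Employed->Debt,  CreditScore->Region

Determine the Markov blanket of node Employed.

A node's Markov blanket = Pa ∪ Ch ∪ (parents of Ch other than the node itself).
Parents of Employed: Inquiries, LoanAmt.
Children of Employed: Debt, Region.
Other parents of Employed's children:
  parents(Region) \ {Employed} = {Collateral, CreditScore, Default, Education, Inquiries}.
  parents(Debt) \ {Employed} = {Collateral, Default, LoanAmt}.
So the Markov blanket of Employed is {Collateral, CreditScore, Debt, Default, Education, Inquiries, LoanAmt, Region}.

{Collateral, CreditScore, Debt, Default, Education, Inquiries, LoanAmt, Region}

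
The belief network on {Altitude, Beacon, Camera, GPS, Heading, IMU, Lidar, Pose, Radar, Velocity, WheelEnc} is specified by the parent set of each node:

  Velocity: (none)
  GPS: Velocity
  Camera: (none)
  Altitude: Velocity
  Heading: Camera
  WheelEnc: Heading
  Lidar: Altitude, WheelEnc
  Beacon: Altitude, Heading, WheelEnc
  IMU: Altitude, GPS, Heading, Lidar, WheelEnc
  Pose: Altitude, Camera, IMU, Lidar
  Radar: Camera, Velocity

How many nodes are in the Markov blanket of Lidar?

7

Recall MB(v) = parents ∪ children ∪ spouses, where spouses are the other parents of v's children.
Lidar's parents: Altitude, WheelEnc.
Lidar has children IMU, Pose.
Co-parents of Lidar (other parents of its children):
  IMU: Altitude, GPS, Heading, WheelEnc
  Pose: Altitude, Camera, IMU
MB(Lidar) = {Altitude, Camera, GPS, Heading, IMU, Pose, WheelEnc}, which has 7 nodes.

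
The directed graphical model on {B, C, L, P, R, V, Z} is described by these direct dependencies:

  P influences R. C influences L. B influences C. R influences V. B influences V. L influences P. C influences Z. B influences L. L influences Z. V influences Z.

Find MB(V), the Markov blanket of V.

By definition, MB(V) is built from V's parents, V's children, and the co-parents of V.
Pa(V) = {B, R}.
Ch(V) = {Z}.
For each child, the remaining parents (spouses of V):
  Z also has parents C, L.
Taking the union gives {B, C, L, R, Z}.

{B, C, L, R, Z}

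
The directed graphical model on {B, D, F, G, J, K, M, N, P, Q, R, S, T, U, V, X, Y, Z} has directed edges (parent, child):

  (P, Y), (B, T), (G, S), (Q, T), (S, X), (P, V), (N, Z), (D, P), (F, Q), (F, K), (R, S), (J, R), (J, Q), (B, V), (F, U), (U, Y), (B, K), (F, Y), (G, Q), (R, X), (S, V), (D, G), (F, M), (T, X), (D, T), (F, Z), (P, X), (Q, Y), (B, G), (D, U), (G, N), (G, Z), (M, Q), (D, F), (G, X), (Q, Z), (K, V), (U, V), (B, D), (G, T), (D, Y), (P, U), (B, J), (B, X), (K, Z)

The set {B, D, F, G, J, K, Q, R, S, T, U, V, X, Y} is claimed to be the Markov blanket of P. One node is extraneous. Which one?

The Markov blanket of a node is its parents, its children, and the other parents of its children.
Parents of P: D.
P has children U, V, X, Y.
Other parents of P's children:
  U also has parents D, F.
  V also has parents B, K, S, U.
  parents(X) \ {P} = {B, G, R, S, T}.
  Y also has parents D, F, Q, U.
MB(P) = {B, D, F, G, K, Q, R, S, T, U, V, X, Y}.
J is neither a parent, child, nor co-parent of P, so it does not belong.

J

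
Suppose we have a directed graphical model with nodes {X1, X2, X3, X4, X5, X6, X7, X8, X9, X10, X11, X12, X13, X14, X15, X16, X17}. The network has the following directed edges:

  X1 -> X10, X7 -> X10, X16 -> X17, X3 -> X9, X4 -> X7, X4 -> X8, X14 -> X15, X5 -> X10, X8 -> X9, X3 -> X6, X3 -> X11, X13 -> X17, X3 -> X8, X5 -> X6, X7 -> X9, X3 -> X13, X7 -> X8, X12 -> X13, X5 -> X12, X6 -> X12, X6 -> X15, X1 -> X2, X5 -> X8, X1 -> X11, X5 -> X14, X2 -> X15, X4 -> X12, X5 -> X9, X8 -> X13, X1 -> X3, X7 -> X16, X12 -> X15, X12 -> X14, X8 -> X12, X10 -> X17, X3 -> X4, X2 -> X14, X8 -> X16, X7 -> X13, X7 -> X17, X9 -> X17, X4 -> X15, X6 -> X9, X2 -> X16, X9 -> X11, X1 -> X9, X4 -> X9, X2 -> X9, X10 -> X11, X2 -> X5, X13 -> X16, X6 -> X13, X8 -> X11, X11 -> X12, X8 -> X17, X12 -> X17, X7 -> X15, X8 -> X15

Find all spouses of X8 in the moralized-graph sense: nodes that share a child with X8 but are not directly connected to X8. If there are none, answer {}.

Children of X8: X9, X11, X12, X13, X15, X16, X17.
  X9: X1, X2, X3, X4, X5, X6, X7
  X11: X1, X3, X9, X10
  X12: X4, X5, X6, X11
  X13: X3, X6, X7, X12
  X15: X2, X4, X6, X7, X12, X14
  X16: X2, X7, X13
  X17: X7, X9, X10, X12, X13, X16
Excluding nodes already adjacent to X8 (X3, X4, X5, X7, X9, X11, X12, X13, X15, X16, X17), the co-parent-only contribution is {X1, X2, X6, X10, X14}.

{X1, X2, X6, X10, X14}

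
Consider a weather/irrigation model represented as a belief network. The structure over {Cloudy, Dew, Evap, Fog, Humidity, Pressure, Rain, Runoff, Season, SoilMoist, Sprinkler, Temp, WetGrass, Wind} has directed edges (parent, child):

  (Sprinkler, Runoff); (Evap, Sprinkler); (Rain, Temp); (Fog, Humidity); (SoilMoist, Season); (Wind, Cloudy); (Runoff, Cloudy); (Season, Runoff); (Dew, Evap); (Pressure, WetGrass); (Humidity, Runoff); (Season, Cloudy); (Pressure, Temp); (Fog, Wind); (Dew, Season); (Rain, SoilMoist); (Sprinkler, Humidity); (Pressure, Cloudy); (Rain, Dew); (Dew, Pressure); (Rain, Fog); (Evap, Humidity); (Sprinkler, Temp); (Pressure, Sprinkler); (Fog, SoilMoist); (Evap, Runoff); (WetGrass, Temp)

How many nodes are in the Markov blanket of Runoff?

7

A node's Markov blanket = Pa ∪ Ch ∪ (parents of Ch other than the node itself).
Runoff has child Cloudy.
Pa(Runoff) = {Evap, Humidity, Season, Sprinkler}.
Other parents of Runoff's children:
  Cloudy: Pressure, Season, Wind
MB(Runoff) = {Cloudy, Evap, Humidity, Pressure, Season, Sprinkler, Wind}, which has 7 nodes.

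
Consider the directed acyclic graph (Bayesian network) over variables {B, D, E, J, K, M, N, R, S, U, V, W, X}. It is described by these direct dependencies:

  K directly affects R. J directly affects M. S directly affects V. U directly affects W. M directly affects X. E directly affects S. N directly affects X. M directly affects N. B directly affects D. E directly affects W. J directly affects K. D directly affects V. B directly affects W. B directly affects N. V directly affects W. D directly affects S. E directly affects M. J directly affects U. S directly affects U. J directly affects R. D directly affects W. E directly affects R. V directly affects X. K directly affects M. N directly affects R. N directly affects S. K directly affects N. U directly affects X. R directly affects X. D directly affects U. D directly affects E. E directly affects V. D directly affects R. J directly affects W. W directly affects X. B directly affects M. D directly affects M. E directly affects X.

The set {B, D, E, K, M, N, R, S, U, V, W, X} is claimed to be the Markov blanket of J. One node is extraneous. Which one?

X

A node's Markov blanket = Pa ∪ Ch ∪ (parents of Ch other than the node itself).
J's parents: none.
Ch(J) = {K, M, R, U, W}.
For each child, the remaining parents (spouses of J):
  K: no additional parents.
  M also has parents B, D, E, K.
  R also has parents D, E, K, N.
  U also has parents D, S.
  parents(W) \ {J} = {B, D, E, U, V}.
MB(J) = {B, D, E, K, M, N, R, S, U, V, W}.
X is neither a parent, child, nor co-parent of J, so it does not belong.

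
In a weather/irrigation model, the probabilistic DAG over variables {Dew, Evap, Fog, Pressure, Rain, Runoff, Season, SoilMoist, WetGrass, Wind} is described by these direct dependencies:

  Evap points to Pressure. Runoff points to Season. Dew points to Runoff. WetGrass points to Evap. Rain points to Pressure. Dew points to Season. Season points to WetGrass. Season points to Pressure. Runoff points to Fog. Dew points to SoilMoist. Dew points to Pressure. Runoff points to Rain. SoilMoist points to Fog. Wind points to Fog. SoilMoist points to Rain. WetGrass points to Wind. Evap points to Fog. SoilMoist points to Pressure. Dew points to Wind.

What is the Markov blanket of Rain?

Rain has parents Runoff, SoilMoist.
Rain's children: Pressure.
Co-parents of Rain (other parents of its children):
  parents(Pressure) \ {Rain} = {Dew, Evap, Season, SoilMoist}.
Taking the union gives {Dew, Evap, Pressure, Runoff, Season, SoilMoist}.

{Dew, Evap, Pressure, Runoff, Season, SoilMoist}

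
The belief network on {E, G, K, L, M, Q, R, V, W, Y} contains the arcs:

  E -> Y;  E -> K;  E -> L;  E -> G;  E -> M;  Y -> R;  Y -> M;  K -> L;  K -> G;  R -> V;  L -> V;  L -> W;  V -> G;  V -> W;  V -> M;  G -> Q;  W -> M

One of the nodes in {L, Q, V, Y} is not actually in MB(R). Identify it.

Q

Recall MB(v) = parents ∪ children ∪ spouses, where spouses are the other parents of v's children.
Parents of R: Y.
R has child V.
Other parents of R's children:
  V: L
MB(R) = {L, V, Y}.
Q is neither a parent, child, nor co-parent of R, so it does not belong.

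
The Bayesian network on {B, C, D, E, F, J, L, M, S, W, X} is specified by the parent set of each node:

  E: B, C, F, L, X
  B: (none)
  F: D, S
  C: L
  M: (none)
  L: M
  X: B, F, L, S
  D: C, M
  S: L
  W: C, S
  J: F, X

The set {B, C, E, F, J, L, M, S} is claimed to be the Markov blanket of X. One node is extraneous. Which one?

A node's Markov blanket = Pa ∪ Ch ∪ (parents of Ch other than the node itself).
X has children E, J.
X has parents B, F, L, S.
Parents of each child, excluding X:
  J: F
  E: B, C, F, L
MB(X) = {B, C, E, F, J, L, S}.
M is neither a parent, child, nor co-parent of X, so it does not belong.

M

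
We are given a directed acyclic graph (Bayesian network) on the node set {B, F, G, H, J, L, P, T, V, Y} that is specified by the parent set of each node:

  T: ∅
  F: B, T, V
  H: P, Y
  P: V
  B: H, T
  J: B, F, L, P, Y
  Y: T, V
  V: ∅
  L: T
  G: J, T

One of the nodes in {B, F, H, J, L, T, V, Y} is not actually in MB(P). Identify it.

T

Parents of P: V.
Children of P: H, J.
Co-parents of P (other parents of its children):
  H: Y
  J: B, F, L, Y
MB(P) = {B, F, H, J, L, V, Y}.
T is neither a parent, child, nor co-parent of P, so it does not belong.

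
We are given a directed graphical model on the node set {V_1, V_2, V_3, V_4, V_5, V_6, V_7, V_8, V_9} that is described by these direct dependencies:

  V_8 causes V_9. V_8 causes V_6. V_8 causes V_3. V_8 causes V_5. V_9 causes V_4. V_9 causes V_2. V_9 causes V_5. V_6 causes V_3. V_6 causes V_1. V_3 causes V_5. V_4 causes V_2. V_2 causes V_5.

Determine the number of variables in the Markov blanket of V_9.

V_9 has children V_2, V_4, V_5.
V_9 has parent V_8.
Co-parents of V_9 (other parents of its children):
  V_4 has no other parent.
  parents(V_2) \ {V_9} = {V_4}.
  parents(V_5) \ {V_9} = {V_2, V_3, V_8}.
MB(V_9) = {V_2, V_3, V_4, V_5, V_8}, which has 5 nodes.

5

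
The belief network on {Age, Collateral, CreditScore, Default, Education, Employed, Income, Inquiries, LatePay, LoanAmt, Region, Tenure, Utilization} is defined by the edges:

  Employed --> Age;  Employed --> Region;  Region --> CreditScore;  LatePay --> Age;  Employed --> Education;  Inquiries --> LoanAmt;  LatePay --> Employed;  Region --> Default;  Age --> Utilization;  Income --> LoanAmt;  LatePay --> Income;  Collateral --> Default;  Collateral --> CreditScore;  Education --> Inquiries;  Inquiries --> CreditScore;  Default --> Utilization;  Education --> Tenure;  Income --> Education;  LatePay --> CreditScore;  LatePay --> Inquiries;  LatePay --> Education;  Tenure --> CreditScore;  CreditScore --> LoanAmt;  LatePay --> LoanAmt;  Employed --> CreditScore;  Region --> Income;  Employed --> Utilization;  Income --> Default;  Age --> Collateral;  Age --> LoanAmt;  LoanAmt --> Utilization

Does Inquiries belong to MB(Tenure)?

Inquiries is a co-parent of Tenure: both are parents of CreditScore.
So Inquiries ∈ MB(Tenure).

Yes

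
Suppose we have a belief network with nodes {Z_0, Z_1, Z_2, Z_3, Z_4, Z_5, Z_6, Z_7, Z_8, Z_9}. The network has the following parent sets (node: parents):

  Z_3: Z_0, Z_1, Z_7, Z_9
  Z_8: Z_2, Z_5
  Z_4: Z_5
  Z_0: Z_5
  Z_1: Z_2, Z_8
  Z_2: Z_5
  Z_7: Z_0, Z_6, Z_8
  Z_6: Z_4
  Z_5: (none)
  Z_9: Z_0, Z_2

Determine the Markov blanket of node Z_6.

{Z_0, Z_4, Z_7, Z_8}

The Markov blanket of a node is its parents, its children, and the other parents of its children.
Pa(Z_6) = {Z_4}.
Z_6's children: Z_7.
Co-parents of Z_6 (other parents of its children):
  Z_7 also has parents Z_0, Z_8.
Taking the union gives {Z_0, Z_4, Z_7, Z_8}.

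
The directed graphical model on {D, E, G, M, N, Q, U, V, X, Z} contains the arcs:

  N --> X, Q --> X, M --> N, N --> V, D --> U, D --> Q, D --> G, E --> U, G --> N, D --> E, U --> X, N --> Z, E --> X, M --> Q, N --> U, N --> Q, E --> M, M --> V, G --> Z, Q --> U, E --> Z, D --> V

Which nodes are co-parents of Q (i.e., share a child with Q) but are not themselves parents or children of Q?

{E}

Children of Q: U, X.
  U also has parents D, E, N.
  parents(X) \ {Q} = {E, N, U}.
Excluding nodes already adjacent to Q (D, M, N, U, X), the co-parent-only contribution is {E}.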